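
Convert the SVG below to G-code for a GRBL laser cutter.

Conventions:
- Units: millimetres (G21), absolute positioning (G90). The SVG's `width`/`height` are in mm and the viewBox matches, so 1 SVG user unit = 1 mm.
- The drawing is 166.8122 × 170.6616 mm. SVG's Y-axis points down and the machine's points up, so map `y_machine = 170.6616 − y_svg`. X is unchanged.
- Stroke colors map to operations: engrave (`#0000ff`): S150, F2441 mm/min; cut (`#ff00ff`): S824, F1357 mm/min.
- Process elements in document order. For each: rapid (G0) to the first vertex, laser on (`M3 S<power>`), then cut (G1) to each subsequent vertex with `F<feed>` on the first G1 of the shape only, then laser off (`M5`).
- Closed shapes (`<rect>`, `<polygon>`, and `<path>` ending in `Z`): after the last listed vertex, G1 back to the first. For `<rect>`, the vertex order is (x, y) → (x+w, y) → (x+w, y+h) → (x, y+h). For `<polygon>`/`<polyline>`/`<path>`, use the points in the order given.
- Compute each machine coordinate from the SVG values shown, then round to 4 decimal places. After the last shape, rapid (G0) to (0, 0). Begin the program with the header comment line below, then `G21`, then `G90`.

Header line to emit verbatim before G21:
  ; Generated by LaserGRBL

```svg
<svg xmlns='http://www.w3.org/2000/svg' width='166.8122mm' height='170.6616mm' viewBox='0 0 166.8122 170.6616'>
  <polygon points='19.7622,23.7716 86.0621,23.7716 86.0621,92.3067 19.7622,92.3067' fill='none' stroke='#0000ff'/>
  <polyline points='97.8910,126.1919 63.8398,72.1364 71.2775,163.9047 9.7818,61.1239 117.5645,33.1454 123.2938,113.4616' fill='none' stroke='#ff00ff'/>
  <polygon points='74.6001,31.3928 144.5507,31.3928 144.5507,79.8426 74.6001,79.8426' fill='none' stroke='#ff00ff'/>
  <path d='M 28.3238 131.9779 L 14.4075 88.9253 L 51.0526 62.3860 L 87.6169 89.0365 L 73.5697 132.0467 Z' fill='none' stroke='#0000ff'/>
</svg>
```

Since the viewBox matches the mm dimensions, user units are millimetres directly. The only transform is the Y-flip y_m = 170.6616 − y_svg.

Shape 1 is a rectangle drawn with `<polygon>`. Its stroke #0000ff means engrave at S150, F2441. After flipping Y the toolpath is (19.7622,146.8900) → (86.0621,146.8900) → (86.0621,78.3549) → (19.7622,78.3549) → (19.7622,146.8900), returning to the start.

Shape 2 is a open polyline drawn with `<polyline>`. Its stroke #ff00ff means cut at S824, F1357. After flipping Y the toolpath is (97.8910,44.4697) → (63.8398,98.5252) → (71.2775,6.7569) → (9.7818,109.5377) → (117.5645,137.5162) → (123.2938,57.2000).

Shape 3 is a rectangle drawn with `<polygon>`. Its stroke #ff00ff means cut at S824, F1357. After flipping Y the toolpath is (74.6001,139.2688) → (144.5507,139.2688) → (144.5507,90.8190) → (74.6001,90.8190) → (74.6001,139.2688), returning to the start.

Shape 4 is a regular polygon drawn with `<path>`. Its stroke #0000ff means engrave at S150, F2441. After flipping Y the toolpath is (28.3238,38.6837) → (14.4075,81.7363) → (51.0526,108.2756) → (87.6169,81.6251) → (73.5697,38.6149) → (28.3238,38.6837), returning to the start.

; Generated by LaserGRBL
G21
G90
G0 X19.7622 Y146.8900
M3 S150
G1 X86.0621 Y146.8900 F2441
G1 X86.0621 Y78.3549
G1 X19.7622 Y78.3549
G1 X19.7622 Y146.8900
M5
G0 X97.8910 Y44.4697
M3 S824
G1 X63.8398 Y98.5252 F1357
G1 X71.2775 Y6.7569
G1 X9.7818 Y109.5377
G1 X117.5645 Y137.5162
G1 X123.2938 Y57.2000
M5
G0 X74.6001 Y139.2688
M3 S824
G1 X144.5507 Y139.2688 F1357
G1 X144.5507 Y90.8190
G1 X74.6001 Y90.8190
G1 X74.6001 Y139.2688
M5
G0 X28.3238 Y38.6837
M3 S150
G1 X14.4075 Y81.7363 F2441
G1 X51.0526 Y108.2756
G1 X87.6169 Y81.6251
G1 X73.5697 Y38.6149
G1 X28.3238 Y38.6837
M5
G0 X0.0000 Y0.0000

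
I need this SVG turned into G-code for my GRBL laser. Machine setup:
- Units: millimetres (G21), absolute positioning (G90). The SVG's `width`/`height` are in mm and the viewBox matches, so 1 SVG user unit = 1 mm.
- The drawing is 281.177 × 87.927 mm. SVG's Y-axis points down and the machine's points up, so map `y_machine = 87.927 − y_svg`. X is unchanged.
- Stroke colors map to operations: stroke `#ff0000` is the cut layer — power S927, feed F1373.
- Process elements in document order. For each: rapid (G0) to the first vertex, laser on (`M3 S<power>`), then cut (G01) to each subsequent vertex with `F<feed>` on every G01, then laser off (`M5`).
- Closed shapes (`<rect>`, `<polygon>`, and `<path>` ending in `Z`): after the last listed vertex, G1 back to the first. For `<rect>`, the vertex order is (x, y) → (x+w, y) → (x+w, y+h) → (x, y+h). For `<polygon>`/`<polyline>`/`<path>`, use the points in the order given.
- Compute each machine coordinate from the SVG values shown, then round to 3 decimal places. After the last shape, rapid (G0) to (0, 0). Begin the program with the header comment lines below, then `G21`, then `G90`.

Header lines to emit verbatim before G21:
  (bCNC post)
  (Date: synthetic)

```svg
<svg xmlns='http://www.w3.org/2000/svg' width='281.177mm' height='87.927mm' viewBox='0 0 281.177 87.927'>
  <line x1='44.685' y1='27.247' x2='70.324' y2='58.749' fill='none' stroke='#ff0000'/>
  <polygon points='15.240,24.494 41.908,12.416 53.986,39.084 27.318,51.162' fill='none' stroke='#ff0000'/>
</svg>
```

(bCNC post)
(Date: synthetic)
G21
G90
G0 X44.685 Y60.680
M3 S927
G01 X70.324 Y29.178 F1373
M5
G0 X15.240 Y63.433
M3 S927
G01 X41.908 Y75.511 F1373
G01 X53.986 Y48.843 F1373
G01 X27.318 Y36.765 F1373
G01 X15.240 Y63.433 F1373
M5
G0 X0.000 Y0.000

viewBox `0 0 281.177 87.927` with mm width/height → 1 unit = 1 mm. Flip: y_m = 87.927 − y_svg.

**Shape 1** — `<line>` line segment, stroke `#ff0000` → cut (S927, F1373). Machine vertices: (44.685,60.680) → (70.324,29.178). Open path.

**Shape 2** — `<polygon>` regular polygon, stroke `#ff0000` → cut (S927, F1373). Machine vertices: (15.240,63.433) → (41.908,75.511) → (53.986,48.843) → (27.318,36.765) → (15.240,63.433). Closed: final G1 returns to the first vertex.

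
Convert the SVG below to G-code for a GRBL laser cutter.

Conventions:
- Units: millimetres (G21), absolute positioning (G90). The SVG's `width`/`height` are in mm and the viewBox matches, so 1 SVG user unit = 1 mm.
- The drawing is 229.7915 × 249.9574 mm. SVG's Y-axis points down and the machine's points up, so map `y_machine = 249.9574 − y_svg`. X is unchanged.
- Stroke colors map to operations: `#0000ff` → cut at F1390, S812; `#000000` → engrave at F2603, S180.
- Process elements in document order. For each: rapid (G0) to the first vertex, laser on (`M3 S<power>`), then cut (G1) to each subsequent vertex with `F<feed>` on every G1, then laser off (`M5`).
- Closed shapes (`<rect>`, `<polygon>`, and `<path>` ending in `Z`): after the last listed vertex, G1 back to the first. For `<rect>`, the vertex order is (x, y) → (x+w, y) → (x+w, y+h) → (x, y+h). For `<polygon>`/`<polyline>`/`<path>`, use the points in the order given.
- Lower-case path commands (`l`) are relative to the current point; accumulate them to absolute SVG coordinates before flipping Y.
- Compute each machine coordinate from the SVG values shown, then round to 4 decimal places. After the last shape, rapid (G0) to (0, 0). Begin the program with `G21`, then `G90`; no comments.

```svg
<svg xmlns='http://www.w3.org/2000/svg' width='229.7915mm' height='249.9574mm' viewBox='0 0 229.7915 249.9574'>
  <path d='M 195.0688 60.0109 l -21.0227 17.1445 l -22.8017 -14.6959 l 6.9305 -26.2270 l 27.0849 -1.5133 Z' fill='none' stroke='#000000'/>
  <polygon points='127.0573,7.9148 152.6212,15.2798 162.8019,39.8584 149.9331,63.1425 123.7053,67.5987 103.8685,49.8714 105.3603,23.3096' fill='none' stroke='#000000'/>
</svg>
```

G21
G90
G0 X195.0688 Y189.9465
M3 S180
G1 X174.0461 Y172.8020 F2603
G1 X151.2444 Y187.4979 F2603
G1 X158.1749 Y213.7249 F2603
G1 X185.2598 Y215.2382 F2603
G1 X195.0688 Y189.9465 F2603
M5
G0 X127.0573 Y242.0426
M3 S180
G1 X152.6212 Y234.6776 F2603
G1 X162.8019 Y210.0990 F2603
G1 X149.9331 Y186.8149 F2603
G1 X123.7053 Y182.3587 F2603
G1 X103.8685 Y200.0860 F2603
G1 X105.3603 Y226.6478 F2603
G1 X127.0573 Y242.0426 F2603
M5
G0 X0.0000 Y0.0000

1 u = 1 mm; y_m = 249.9574 − y.

[1] `<path>` regular polygon, #000000→engrave S180 F2603: (195.0688,189.9465) → (174.0461,172.8020) → (151.2444,187.4979) → (158.1749,213.7249) → (185.2598,215.2382) → (195.0688,189.9465) (closed)

[2] `<polygon>` regular polygon, #000000→engrave S180 F2603: (127.0573,242.0426) → (152.6212,234.6776) → (162.8019,210.0990) → (149.9331,186.8149) → (123.7053,182.3587) → (103.8685,200.0860) → (105.3603,226.6478) → (127.0573,242.0426) (closed)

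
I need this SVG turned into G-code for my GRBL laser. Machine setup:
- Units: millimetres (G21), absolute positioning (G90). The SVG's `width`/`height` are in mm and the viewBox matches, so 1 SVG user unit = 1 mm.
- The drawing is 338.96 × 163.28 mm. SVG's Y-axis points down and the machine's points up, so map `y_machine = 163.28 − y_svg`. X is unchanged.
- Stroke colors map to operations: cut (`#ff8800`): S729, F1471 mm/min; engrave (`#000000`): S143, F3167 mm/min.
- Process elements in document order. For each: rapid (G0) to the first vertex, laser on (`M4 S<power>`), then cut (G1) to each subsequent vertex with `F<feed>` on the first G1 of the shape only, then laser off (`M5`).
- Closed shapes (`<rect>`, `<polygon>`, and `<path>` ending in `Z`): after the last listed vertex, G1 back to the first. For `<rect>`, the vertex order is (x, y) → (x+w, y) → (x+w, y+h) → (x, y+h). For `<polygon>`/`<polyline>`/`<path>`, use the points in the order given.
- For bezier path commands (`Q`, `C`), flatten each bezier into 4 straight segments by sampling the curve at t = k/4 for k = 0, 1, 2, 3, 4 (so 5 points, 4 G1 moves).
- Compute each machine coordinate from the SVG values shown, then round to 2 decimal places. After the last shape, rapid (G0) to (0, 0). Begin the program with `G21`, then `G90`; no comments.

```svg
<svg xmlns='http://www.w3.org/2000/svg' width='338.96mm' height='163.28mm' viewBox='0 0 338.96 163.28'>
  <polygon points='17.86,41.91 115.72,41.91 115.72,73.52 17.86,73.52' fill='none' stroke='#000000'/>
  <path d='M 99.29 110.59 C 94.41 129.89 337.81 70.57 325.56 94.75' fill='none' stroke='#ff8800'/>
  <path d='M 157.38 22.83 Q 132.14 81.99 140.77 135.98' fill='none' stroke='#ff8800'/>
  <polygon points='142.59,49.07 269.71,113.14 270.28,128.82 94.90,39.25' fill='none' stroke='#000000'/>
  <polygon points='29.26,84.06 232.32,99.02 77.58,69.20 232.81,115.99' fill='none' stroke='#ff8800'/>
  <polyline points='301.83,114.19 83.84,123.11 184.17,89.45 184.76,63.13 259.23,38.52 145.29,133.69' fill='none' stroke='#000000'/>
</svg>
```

G21
G90
G0 X17.86 Y121.37
M4 S143
G1 X115.72 Y121.37 F3167
G1 X115.72 Y89.76
G1 X17.86 Y89.76
G1 X17.86 Y121.37
M5
G0 X99.29 Y52.69
M4 S729
G1 X134.31 Y50.42 F1471
G1 X215.19 Y62.44
G1 X294.69 Y73.54
G1 X325.56 Y68.53
M5
G0 X157.38 Y140.45
M4 S729
G1 X146.88 Y111.19 F1471
G1 X140.61 Y82.58
G1 X138.57 Y54.62
G1 X140.77 Y27.30
M5
G0 X142.59 Y114.21
M4 S143
G1 X269.71 Y50.14 F3167
G1 X270.28 Y34.46
G1 X94.90 Y124.03
G1 X142.59 Y114.21
M5
G0 X29.26 Y79.22
M4 S729
G1 X232.32 Y64.26 F1471
G1 X77.58 Y94.08
G1 X232.81 Y47.29
G1 X29.26 Y79.22
M5
G0 X301.83 Y49.09
M4 S143
G1 X83.84 Y40.17 F3167
G1 X184.17 Y73.83
G1 X184.76 Y100.15
G1 X259.23 Y124.76
G1 X145.29 Y29.59
M5
G0 X0.00 Y0.00

Since the viewBox matches the mm dimensions, user units are millimetres directly. The only transform is the Y-flip y_m = 163.28 − y_svg.

Shape 1 is a rectangle drawn with `<polygon>`. Its stroke #000000 means engrave at S143, F3167. After flipping Y the toolpath is (17.86,121.37) → (115.72,121.37) → (115.72,89.76) → (17.86,89.76) → (17.86,121.37), returning to the start.

Shape 2 is a cubic bezier drawn with `<path>`. Its stroke #ff8800 means cut at S729, F1471. After flipping Y the toolpath is (99.29,52.69) → (134.31,50.42) → (215.19,62.44) → (294.69,73.54) → (325.56,68.53).

Shape 3 is a quadratic bezier drawn with `<path>`. Its stroke #ff8800 means cut at S729, F1471. After flipping Y the toolpath is (157.38,140.45) → (146.88,111.19) → (140.61,82.58) → (138.57,54.62) → (140.77,27.30).

Shape 4 is a closed polygon drawn with `<polygon>`. Its stroke #000000 means engrave at S143, F3167. After flipping Y the toolpath is (142.59,114.21) → (269.71,50.14) → (270.28,34.46) → (94.90,124.03) → (142.59,114.21), returning to the start.

Shape 5 is a closed polygon drawn with `<polygon>`. Its stroke #ff8800 means cut at S729, F1471. After flipping Y the toolpath is (29.26,79.22) → (232.32,64.26) → (77.58,94.08) → (232.81,47.29) → (29.26,79.22), returning to the start.

Shape 6 is a open polyline drawn with `<polyline>`. Its stroke #000000 means engrave at S143, F3167. After flipping Y the toolpath is (301.83,49.09) → (83.84,40.17) → (184.17,73.83) → (184.76,100.15) → (259.23,124.76) → (145.29,29.59).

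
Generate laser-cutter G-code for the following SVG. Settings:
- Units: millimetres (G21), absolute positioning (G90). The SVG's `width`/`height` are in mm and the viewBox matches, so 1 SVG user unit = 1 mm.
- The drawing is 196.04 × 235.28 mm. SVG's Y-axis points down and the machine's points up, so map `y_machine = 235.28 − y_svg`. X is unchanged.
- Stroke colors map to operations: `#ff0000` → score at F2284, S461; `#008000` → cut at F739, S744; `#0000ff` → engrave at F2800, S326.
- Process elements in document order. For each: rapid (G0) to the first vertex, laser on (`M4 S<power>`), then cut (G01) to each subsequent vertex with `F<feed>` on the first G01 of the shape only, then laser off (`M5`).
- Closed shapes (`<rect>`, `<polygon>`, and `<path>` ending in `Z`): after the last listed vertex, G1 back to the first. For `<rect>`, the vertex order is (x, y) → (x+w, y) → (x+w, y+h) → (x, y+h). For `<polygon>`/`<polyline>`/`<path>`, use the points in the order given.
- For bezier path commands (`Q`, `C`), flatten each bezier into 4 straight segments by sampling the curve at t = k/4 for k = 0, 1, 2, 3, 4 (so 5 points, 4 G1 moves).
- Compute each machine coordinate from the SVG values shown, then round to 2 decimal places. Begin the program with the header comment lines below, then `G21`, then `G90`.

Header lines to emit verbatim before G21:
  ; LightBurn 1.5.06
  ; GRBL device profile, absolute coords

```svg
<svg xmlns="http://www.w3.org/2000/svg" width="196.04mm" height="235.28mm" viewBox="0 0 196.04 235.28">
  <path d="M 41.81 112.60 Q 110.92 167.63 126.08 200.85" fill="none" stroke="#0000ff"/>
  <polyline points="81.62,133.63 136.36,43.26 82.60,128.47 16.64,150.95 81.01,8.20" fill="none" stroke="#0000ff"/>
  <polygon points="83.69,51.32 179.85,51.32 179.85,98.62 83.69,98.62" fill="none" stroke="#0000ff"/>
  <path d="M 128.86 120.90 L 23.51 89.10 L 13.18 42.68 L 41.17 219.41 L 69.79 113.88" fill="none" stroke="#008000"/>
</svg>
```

; LightBurn 1.5.06
; GRBL device profile, absolute coords
G21
G90
G0 X41.81 Y122.68
M4 S326
G01 X72.99 Y96.53 F2800
G01 X97.43 Y73.10
G01 X115.13 Y52.40
G01 X126.08 Y34.43
M5
G0 X81.62 Y101.65
M4 S326
G01 X136.36 Y192.02 F2800
G01 X82.60 Y106.81
G01 X16.64 Y84.33
G01 X81.01 Y227.08
M5
G0 X83.69 Y183.96
M4 S326
G01 X179.85 Y183.96 F2800
G01 X179.85 Y136.66
G01 X83.69 Y136.66
G01 X83.69 Y183.96
M5
G0 X128.86 Y114.38
M4 S744
G01 X23.51 Y146.18 F739
G01 X13.18 Y192.60
G01 X41.17 Y15.87
G01 X69.79 Y121.40
M5

1 u = 1 mm; y_m = 235.28 − y.

[1] `<path>` quadratic bezier, #0000ff→engrave S326 F2800: (41.81,122.68) → (72.99,96.53) → (97.43,73.10) → (115.13,52.40) → (126.08,34.43)

[2] `<polyline>` open polyline, #0000ff→engrave S326 F2800: (81.62,101.65) → (136.36,192.02) → (82.60,106.81) → (16.64,84.33) → (81.01,227.08)

[3] `<polygon>` rectangle, #0000ff→engrave S326 F2800: (83.69,183.96) → (179.85,183.96) → (179.85,136.66) → (83.69,136.66) → (83.69,183.96) (closed)

[4] `<path>` open polyline, #008000→cut S744 F739: (128.86,114.38) → (23.51,146.18) → (13.18,192.60) → (41.17,15.87) → (69.79,121.40)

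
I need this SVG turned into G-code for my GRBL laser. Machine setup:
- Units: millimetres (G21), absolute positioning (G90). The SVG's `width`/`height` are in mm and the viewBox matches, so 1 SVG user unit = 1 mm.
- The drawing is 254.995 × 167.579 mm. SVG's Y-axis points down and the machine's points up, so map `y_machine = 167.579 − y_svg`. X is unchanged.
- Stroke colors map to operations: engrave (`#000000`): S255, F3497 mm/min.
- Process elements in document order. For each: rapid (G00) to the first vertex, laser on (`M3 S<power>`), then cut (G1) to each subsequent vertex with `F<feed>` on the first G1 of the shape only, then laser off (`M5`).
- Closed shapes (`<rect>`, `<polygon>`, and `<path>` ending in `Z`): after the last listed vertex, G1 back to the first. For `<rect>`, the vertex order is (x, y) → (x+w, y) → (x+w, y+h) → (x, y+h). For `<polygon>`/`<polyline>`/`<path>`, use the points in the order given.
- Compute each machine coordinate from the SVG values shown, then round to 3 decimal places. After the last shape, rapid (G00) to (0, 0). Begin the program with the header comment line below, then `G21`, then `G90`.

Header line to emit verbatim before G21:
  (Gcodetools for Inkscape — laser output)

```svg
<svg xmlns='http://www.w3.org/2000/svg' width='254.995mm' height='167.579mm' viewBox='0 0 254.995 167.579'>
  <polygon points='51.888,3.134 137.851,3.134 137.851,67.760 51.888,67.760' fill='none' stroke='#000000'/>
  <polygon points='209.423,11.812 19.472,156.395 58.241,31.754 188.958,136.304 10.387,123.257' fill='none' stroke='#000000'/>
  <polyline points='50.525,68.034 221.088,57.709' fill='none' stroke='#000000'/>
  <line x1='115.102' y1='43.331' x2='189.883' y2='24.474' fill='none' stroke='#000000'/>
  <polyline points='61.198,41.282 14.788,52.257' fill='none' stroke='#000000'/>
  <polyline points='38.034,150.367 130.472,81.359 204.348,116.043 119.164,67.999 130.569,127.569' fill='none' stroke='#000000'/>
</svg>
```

(Gcodetools for Inkscape — laser output)
G21
G90
G00 X51.888 Y164.445
M3 S255
G1 X137.851 Y164.445 F3497
G1 X137.851 Y99.819
G1 X51.888 Y99.819
G1 X51.888 Y164.445
M5
G00 X209.423 Y155.767
M3 S255
G1 X19.472 Y11.184 F3497
G1 X58.241 Y135.825
G1 X188.958 Y31.275
G1 X10.387 Y44.322
G1 X209.423 Y155.767
M5
G00 X50.525 Y99.545
M3 S255
G1 X221.088 Y109.870 F3497
M5
G00 X115.102 Y124.248
M3 S255
G1 X189.883 Y143.105 F3497
M5
G00 X61.198 Y126.297
M3 S255
G1 X14.788 Y115.322 F3497
M5
G00 X38.034 Y17.212
M3 S255
G1 X130.472 Y86.220 F3497
G1 X204.348 Y51.536
G1 X119.164 Y99.580
G1 X130.569 Y40.010
M5
G00 X0.000 Y0.000

Since the viewBox matches the mm dimensions, user units are millimetres directly. The only transform is the Y-flip y_m = 167.579 − y_svg.

Shape 1 is a rectangle drawn with `<polygon>`. Its stroke #000000 means engrave at S255, F3497. After flipping Y the toolpath is (51.888,164.445) → (137.851,164.445) → (137.851,99.819) → (51.888,99.819) → (51.888,164.445), returning to the start.

Shape 2 is a closed polygon drawn with `<polygon>`. Its stroke #000000 means engrave at S255, F3497. After flipping Y the toolpath is (209.423,155.767) → (19.472,11.184) → (58.241,135.825) → (188.958,31.275) → (10.387,44.322) → (209.423,155.767), returning to the start.

Shape 3 is a line segment drawn with `<polyline>`. Its stroke #000000 means engrave at S255, F3497. After flipping Y the toolpath is (50.525,99.545) → (221.088,109.870).

Shape 4 is a line segment drawn with `<line>`. Its stroke #000000 means engrave at S255, F3497. After flipping Y the toolpath is (115.102,124.248) → (189.883,143.105).

Shape 5 is a line segment drawn with `<polyline>`. Its stroke #000000 means engrave at S255, F3497. After flipping Y the toolpath is (61.198,126.297) → (14.788,115.322).

Shape 6 is a open polyline drawn with `<polyline>`. Its stroke #000000 means engrave at S255, F3497. After flipping Y the toolpath is (38.034,17.212) → (130.472,86.220) → (204.348,51.536) → (119.164,99.580) → (130.569,40.010).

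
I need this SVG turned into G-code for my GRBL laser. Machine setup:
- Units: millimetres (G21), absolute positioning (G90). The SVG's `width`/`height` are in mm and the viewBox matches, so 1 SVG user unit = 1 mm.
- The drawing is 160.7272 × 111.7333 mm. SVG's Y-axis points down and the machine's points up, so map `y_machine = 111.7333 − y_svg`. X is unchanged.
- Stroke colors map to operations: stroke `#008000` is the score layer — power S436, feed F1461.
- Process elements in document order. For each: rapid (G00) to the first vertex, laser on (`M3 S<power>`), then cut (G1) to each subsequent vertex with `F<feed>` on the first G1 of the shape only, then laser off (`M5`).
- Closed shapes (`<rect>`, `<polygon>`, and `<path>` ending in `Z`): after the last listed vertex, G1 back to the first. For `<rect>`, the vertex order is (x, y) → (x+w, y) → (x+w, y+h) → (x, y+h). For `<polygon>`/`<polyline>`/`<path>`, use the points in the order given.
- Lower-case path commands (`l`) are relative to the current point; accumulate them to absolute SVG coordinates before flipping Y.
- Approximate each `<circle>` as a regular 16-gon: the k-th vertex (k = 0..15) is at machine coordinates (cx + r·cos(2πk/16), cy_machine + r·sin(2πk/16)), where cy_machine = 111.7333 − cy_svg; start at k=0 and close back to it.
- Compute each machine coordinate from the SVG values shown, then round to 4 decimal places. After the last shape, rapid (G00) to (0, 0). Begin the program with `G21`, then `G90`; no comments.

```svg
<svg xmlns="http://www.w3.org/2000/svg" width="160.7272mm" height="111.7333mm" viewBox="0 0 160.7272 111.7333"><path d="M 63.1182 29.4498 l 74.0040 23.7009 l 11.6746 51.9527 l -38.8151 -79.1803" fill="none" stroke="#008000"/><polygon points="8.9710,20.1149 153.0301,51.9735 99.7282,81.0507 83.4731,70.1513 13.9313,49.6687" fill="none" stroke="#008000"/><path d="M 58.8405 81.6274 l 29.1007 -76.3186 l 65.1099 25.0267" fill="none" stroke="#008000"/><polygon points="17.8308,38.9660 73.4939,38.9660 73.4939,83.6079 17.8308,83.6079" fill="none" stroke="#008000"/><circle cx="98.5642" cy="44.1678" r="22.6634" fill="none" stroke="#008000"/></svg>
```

G21
G90
G00 X63.1182 Y82.2835
M3 S436
G1 X137.1222 Y58.5826 F1461
G1 X148.7968 Y6.6299
G1 X109.9817 Y85.8102
M5
G00 X8.9710 Y91.6184
M3 S436
G1 X153.0301 Y59.7598 F1461
G1 X99.7282 Y30.6826
G1 X83.4731 Y41.5820
G1 X13.9313 Y62.0646
G1 X8.9710 Y91.6184
M5
G00 X58.8405 Y30.1059
M3 S436
G1 X87.9412 Y106.4245 F1461
G1 X153.0511 Y81.3978
M5
G00 X17.8308 Y72.7673
M3 S436
G1 X73.4939 Y72.7673 F1461
G1 X73.4939 Y28.1254
G1 X17.8308 Y28.1254
G1 X17.8308 Y72.7673
M5
G00 X121.2276 Y67.5655
M3 S436
G1 X119.5025 Y76.2384 F1461
G1 X114.5896 Y83.5909
G1 X107.2371 Y88.5038
G1 X98.5642 Y90.2289
G1 X89.8913 Y88.5038
G1 X82.5388 Y83.5909
G1 X77.6259 Y76.2384
G1 X75.9008 Y67.5655
G1 X77.6259 Y58.8926
G1 X82.5388 Y51.5401
G1 X89.8913 Y46.6272
G1 X98.5642 Y44.9021
G1 X107.2371 Y46.6272
G1 X114.5896 Y51.5401
G1 X119.5025 Y58.8926
G1 X121.2276 Y67.5655
M5
G00 X0.0000 Y0.0000

1 u = 1 mm; y_m = 111.7333 − y.

[1] `<path>` open polyline, #008000→score S436 F1461: (63.1182,82.2835) → (137.1222,58.5826) → (148.7968,6.6299) → (109.9817,85.8102)

[2] `<polygon>` closed polygon, #008000→score S436 F1461: (8.9710,91.6184) → (153.0301,59.7598) → (99.7282,30.6826) → (83.4731,41.5820) → (13.9313,62.0646) → (8.9710,91.6184) (closed)

[3] `<path>` open polyline, #008000→score S436 F1461: (58.8405,30.1059) → (87.9412,106.4245) → (153.0511,81.3978)

[4] `<polygon>` rectangle, #008000→score S436 F1461: (17.8308,72.7673) → (73.4939,72.7673) → (73.4939,28.1254) → (17.8308,28.1254) → (17.8308,72.7673) (closed)

[5] `<circle>` circle, #008000→score S436 F1461: (121.2276,67.5655) → (119.5025,76.2384) → (114.5896,83.5909) → (107.2371,88.5038) → (98.5642,90.2289) → (89.8913,88.5038) → (82.5388,83.5909) → (77.6259,76.2384) → (75.9008,67.5655) → (77.6259,58.8926) → (82.5388,51.5401) → (89.8913,46.6272) → (98.5642,44.9021) → (107.2371,46.6272) → (114.5896,51.5401) → (119.5025,58.8926) → (121.2276,67.5655) (closed)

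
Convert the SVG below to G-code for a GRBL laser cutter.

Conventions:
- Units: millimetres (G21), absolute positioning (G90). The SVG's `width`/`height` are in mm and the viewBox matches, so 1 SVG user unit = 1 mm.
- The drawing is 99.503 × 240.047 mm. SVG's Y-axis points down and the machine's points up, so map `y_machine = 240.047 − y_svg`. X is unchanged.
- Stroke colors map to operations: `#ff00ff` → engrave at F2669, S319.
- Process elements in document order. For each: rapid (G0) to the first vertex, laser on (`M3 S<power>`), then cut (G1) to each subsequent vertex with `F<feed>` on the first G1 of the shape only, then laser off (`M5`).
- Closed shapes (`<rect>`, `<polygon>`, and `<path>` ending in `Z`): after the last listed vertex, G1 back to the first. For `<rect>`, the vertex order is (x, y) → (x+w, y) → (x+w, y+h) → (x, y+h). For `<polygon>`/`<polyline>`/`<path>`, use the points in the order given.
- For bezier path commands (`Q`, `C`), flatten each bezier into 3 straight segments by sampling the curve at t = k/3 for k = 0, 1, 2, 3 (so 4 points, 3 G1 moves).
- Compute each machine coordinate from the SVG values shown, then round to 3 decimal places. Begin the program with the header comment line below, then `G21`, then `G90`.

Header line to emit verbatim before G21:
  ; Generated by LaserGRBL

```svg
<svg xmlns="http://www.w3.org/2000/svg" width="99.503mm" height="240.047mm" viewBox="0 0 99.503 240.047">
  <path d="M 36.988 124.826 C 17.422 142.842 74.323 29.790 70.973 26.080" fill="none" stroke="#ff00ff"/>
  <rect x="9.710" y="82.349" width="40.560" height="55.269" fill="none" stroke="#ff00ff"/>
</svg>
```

; Generated by LaserGRBL
G21
G90
G0 X36.988 Y115.221
M3 S319
G1 X37.847 Y131.990 F2669
G1 X59.303 Y182.714
G1 X70.973 Y213.967
M5
G0 X9.710 Y157.698
M3 S319
G1 X50.270 Y157.698 F2669
G1 X50.270 Y102.429
G1 X9.710 Y102.429
G1 X9.710 Y157.698
M5

Since the viewBox matches the mm dimensions, user units are millimetres directly. The only transform is the Y-flip y_m = 240.047 − y_svg.

Shape 1 is a cubic bezier drawn with `<path>`. Its stroke #ff00ff means engrave at S319, F2669. After flipping Y the toolpath is (36.988,115.221) → (37.847,131.990) → (59.303,182.714) → (70.973,213.967).

Shape 2 is a rectangle drawn with `<rect>`. Its stroke #ff00ff means engrave at S319, F2669. After flipping Y the toolpath is (9.710,157.698) → (50.270,157.698) → (50.270,102.429) → (9.710,102.429) → (9.710,157.698), returning to the start.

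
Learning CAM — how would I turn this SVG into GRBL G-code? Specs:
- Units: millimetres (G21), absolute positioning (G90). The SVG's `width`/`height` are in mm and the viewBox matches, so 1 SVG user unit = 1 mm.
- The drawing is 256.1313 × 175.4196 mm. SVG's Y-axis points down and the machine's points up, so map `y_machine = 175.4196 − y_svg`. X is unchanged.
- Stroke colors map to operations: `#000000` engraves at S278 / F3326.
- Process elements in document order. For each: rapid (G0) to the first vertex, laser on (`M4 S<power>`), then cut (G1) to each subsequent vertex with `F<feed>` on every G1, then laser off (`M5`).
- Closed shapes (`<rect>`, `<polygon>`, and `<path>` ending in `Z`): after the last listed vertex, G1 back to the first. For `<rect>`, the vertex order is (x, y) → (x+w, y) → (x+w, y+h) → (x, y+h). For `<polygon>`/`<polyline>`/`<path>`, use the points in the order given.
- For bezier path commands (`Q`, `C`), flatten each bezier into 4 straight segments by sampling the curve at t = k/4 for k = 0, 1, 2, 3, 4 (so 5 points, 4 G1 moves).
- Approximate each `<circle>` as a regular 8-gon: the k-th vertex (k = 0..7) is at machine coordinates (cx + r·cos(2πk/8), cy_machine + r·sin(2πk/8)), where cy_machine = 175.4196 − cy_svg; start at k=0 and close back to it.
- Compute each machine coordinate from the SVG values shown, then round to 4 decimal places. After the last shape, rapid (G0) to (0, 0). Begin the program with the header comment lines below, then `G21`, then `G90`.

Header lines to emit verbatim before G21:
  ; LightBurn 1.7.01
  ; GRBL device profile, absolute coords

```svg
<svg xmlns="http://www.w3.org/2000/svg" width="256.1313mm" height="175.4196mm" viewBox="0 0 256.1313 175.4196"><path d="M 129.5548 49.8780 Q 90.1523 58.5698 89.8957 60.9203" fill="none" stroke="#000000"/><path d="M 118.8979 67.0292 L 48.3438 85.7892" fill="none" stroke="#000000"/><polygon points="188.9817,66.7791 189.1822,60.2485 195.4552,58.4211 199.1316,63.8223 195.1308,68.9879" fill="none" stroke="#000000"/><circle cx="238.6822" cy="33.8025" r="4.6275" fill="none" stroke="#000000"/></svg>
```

; LightBurn 1.7.01
; GRBL device profile, absolute coords
G21
G90
G0 X129.5548 Y125.5416
M4 S278
G1 X112.3002 Y121.5920 F3326
G1 X99.9388 Y118.4351 F3326
G1 X92.4706 Y116.0709 F3326
G1 X89.8957 Y114.4993 F3326
M5
G0 X118.8979 Y108.3904
M4 S278
G1 X48.3438 Y89.6304 F3326
M5
G0 X188.9817 Y108.6405
M4 S278
G1 X189.1822 Y115.1711 F3326
G1 X195.4552 Y116.9985 F3326
G1 X199.1316 Y111.5973 F3326
G1 X195.1308 Y106.4317 F3326
G1 X188.9817 Y108.6405 F3326
M5
G0 X243.3097 Y141.6171
M4 S278
G1 X241.9543 Y144.8892 F3326
G1 X238.6822 Y146.2446 F3326
G1 X235.4101 Y144.8892 F3326
G1 X234.0547 Y141.6171 F3326
G1 X235.4101 Y138.3450 F3326
G1 X238.6822 Y136.9896 F3326
G1 X241.9543 Y138.3450 F3326
G1 X243.3097 Y141.6171 F3326
M5
G0 X0.0000 Y0.0000

1 u = 1 mm; y_m = 175.4196 − y.

[1] `<path>` quadratic bezier, #000000→engrave S278 F3326: (129.5548,125.5416) → (112.3002,121.5920) → (99.9388,118.4351) → (92.4706,116.0709) → (89.8957,114.4993)

[2] `<path>` line segment, #000000→engrave S278 F3326: (118.8979,108.3904) → (48.3438,89.6304)

[3] `<polygon>` regular polygon, #000000→engrave S278 F3326: (188.9817,108.6405) → (189.1822,115.1711) → (195.4552,116.9985) → (199.1316,111.5973) → (195.1308,106.4317) → (188.9817,108.6405) (closed)

[4] `<circle>` circle, #000000→engrave S278 F3326: (243.3097,141.6171) → (241.9543,144.8892) → (238.6822,146.2446) → (235.4101,144.8892) → (234.0547,141.6171) → (235.4101,138.3450) → (238.6822,136.9896) → (241.9543,138.3450) → (243.3097,141.6171) (closed)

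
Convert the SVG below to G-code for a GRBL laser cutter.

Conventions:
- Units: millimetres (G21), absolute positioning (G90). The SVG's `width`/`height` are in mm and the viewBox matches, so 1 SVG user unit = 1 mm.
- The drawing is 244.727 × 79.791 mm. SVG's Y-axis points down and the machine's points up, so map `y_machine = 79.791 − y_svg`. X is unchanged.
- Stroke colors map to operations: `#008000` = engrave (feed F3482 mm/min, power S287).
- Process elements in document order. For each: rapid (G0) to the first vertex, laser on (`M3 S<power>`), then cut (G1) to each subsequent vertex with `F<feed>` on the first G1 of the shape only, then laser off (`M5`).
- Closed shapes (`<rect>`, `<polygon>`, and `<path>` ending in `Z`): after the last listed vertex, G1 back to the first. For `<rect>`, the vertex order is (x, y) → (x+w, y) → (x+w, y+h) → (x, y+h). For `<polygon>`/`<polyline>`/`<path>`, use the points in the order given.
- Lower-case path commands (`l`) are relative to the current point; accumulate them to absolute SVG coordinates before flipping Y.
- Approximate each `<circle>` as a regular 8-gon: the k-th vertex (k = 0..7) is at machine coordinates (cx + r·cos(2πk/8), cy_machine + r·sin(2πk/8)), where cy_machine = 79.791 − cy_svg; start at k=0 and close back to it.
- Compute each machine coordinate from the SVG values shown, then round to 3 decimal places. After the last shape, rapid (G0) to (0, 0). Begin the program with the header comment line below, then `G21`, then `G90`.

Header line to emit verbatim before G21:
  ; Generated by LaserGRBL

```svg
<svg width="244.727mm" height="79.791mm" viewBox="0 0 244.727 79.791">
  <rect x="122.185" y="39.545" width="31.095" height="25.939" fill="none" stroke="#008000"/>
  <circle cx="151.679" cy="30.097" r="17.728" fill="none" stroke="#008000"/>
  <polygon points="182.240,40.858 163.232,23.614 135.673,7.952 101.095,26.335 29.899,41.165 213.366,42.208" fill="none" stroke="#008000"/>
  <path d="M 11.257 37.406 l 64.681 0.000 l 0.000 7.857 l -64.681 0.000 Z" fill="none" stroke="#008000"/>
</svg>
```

viewBox `0 0 244.727 79.791` with mm width/height → 1 unit = 1 mm. Flip: y_m = 79.791 − y_svg.

**Shape 1** — `<rect>` rectangle, stroke `#008000` → engrave (S287, F3482). Machine vertices: (122.185,40.246) → (153.280,40.246) → (153.280,14.307) → (122.185,14.307) → (122.185,40.246). Closed: final G1 returns to the first vertex.

**Shape 2** — `<circle>` circle, stroke `#008000` → engrave (S287, F3482). Machine vertices: (169.407,49.694) → (164.215,62.230) → (151.679,67.422) → (139.143,62.230) → (133.951,49.694) → (139.143,37.158) → (151.679,31.966) → (164.215,37.158) → (169.407,49.694). Closed: final G1 returns to the first vertex.

**Shape 3** — `<polygon>` closed polygon, stroke `#008000` → engrave (S287, F3482). Machine vertices: (182.240,38.933) → (163.232,56.177) → (135.673,71.839) → (101.095,53.456) → (29.899,38.626) → (213.366,37.583) → (182.240,38.933). Closed: final G1 returns to the first vertex.

**Shape 4** — `<path>` rectangle, stroke `#008000` → engrave (S287, F3482). Machine vertices: (11.257,42.385) → (75.938,42.385) → (75.938,34.528) → (11.257,34.528) → (11.257,42.385). Closed: final G1 returns to the first vertex.

; Generated by LaserGRBL
G21
G90
G0 X122.185 Y40.246
M3 S287
G1 X153.280 Y40.246 F3482
G1 X153.280 Y14.307
G1 X122.185 Y14.307
G1 X122.185 Y40.246
M5
G0 X169.407 Y49.694
M3 S287
G1 X164.215 Y62.230 F3482
G1 X151.679 Y67.422
G1 X139.143 Y62.230
G1 X133.951 Y49.694
G1 X139.143 Y37.158
G1 X151.679 Y31.966
G1 X164.215 Y37.158
G1 X169.407 Y49.694
M5
G0 X182.240 Y38.933
M3 S287
G1 X163.232 Y56.177 F3482
G1 X135.673 Y71.839
G1 X101.095 Y53.456
G1 X29.899 Y38.626
G1 X213.366 Y37.583
G1 X182.240 Y38.933
M5
G0 X11.257 Y42.385
M3 S287
G1 X75.938 Y42.385 F3482
G1 X75.938 Y34.528
G1 X11.257 Y34.528
G1 X11.257 Y42.385
M5
G0 X0.000 Y0.000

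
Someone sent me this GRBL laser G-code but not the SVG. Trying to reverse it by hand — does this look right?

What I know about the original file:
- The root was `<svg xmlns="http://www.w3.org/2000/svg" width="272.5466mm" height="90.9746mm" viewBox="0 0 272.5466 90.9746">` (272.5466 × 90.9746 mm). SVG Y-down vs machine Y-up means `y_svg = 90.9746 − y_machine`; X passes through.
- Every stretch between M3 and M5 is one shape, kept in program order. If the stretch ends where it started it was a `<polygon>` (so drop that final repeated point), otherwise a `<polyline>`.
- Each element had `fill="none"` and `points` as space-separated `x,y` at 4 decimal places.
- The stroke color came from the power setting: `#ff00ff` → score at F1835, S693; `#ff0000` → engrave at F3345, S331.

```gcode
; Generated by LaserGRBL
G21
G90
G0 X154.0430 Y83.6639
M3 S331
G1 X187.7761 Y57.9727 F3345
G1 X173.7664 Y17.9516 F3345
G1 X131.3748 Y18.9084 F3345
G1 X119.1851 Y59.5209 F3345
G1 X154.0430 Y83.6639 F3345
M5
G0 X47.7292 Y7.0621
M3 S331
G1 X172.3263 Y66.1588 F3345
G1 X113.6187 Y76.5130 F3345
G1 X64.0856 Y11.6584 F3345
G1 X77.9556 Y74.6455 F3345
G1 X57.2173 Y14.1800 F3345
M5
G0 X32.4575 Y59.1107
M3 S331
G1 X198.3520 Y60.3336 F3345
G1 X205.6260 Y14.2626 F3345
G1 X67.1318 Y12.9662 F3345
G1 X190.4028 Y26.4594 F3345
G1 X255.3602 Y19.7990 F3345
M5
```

y_svg = 90.9746 − y_m. Every run uses S331, so all elements get stroke `#ff0000` (engrave).

[1] closed run; points: 154.0430,7.3107 187.7761,33.0019 173.7664,73.0230 131.3748,72.0662 119.1851,31.4537

[2] open run; points: 47.7292,83.9125 172.3263,24.8158 113.6187,14.4616 64.0856,79.3162 77.9556,16.3291 57.2173,76.7946

[3] open run; points: 32.4575,31.8639 198.3520,30.6410 205.6260,76.7120 67.1318,78.0084 190.4028,64.5152 255.3602,71.1756

<svg xmlns="http://www.w3.org/2000/svg" width="272.5466mm" height="90.9746mm" viewBox="0 0 272.5466 90.9746">
  <polygon points="154.0430,7.3107 187.7761,33.0019 173.7664,73.0230 131.3748,72.0662 119.1851,31.4537" fill="none" stroke="#ff0000"/>
  <polyline points="47.7292,83.9125 172.3263,24.8158 113.6187,14.4616 64.0856,79.3162 77.9556,16.3291 57.2173,76.7946" fill="none" stroke="#ff0000"/>
  <polyline points="32.4575,31.8639 198.3520,30.6410 205.6260,76.7120 67.1318,78.0084 190.4028,64.5152 255.3602,71.1756" fill="none" stroke="#ff0000"/>
</svg>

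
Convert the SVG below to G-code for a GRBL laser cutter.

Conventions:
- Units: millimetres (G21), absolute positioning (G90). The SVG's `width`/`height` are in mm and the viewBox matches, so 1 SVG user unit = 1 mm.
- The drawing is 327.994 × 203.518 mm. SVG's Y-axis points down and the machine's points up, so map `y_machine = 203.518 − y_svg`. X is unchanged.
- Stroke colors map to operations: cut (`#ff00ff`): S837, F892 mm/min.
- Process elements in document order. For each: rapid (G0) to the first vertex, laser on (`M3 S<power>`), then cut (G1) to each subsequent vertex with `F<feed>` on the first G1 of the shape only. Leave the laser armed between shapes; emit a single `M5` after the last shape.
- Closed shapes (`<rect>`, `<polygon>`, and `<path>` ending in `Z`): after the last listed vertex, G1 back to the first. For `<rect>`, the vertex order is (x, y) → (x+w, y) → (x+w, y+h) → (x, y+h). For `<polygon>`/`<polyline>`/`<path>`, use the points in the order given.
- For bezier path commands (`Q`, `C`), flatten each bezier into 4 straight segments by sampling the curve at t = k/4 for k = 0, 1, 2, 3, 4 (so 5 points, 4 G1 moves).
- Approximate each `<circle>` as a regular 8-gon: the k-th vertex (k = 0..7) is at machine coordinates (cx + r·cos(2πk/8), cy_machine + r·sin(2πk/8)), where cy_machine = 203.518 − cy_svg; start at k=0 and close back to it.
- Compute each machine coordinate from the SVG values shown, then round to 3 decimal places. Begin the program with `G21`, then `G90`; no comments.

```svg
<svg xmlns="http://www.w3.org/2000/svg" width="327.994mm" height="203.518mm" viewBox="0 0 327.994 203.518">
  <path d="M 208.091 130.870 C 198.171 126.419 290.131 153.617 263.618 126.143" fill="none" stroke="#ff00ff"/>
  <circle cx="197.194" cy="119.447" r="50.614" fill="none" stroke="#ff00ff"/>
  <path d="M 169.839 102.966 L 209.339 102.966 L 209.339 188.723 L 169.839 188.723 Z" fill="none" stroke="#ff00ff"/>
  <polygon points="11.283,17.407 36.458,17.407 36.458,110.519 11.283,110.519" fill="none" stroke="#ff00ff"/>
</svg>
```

G21
G90
G0 X208.091 Y72.648
M3 S837
G1 X216.310 Y71.401 F892
G1 X242.077 Y66.378
G1 X264.732 Y65.672
G1 X263.618 Y77.375
G0 X247.808 Y84.071
M3 S837
G1 X232.984 Y119.861 F892
G1 X197.194 Y134.685
G1 X161.404 Y119.861
G1 X146.580 Y84.071
G1 X161.404 Y48.281
G1 X197.194 Y33.457
G1 X232.984 Y48.281
G1 X247.808 Y84.071
G0 X169.839 Y100.552
M3 S837
G1 X209.339 Y100.552 F892
G1 X209.339 Y14.795
G1 X169.839 Y14.795
G1 X169.839 Y100.552
G0 X11.283 Y186.111
M3 S837
G1 X36.458 Y186.111 F892
G1 X36.458 Y92.999
G1 X11.283 Y92.999
G1 X11.283 Y186.111
M5

viewBox `0 0 327.994 203.518` with mm width/height → 1 unit = 1 mm. Flip: y_m = 203.518 − y_svg.

**Shape 1** — `<path>` cubic bezier, stroke `#ff00ff` → cut (S837, F892). Control points (SVG): P0=(208.091,130.870), P1=(198.171,126.419), P2=(290.131,153.617), P3=(263.618,126.143); sampled at t=k/4. Machine vertices: (208.091,72.648) → (216.310,71.401) → (242.077,66.378) → (264.732,65.672) → (263.618,77.375). Open path.

**Shape 2** — `<circle>` circle, stroke `#ff00ff` → cut (S837, F892). Machine vertices: (247.808,84.071) → (232.984,119.861) → (197.194,134.685) → (161.404,119.861) → (146.580,84.071) → (161.404,48.281) → (197.194,33.457) → (232.984,48.281) → (247.808,84.071). Closed: final G1 returns to the first vertex.

**Shape 3** — `<path>` rectangle, stroke `#ff00ff` → cut (S837, F892). Machine vertices: (169.839,100.552) → (209.339,100.552) → (209.339,14.795) → (169.839,14.795) → (169.839,100.552). Closed: final G1 returns to the first vertex.

**Shape 4** — `<polygon>` rectangle, stroke `#ff00ff` → cut (S837, F892). Machine vertices: (11.283,186.111) → (36.458,186.111) → (36.458,92.999) → (11.283,92.999) → (11.283,186.111). Closed: final G1 returns to the first vertex.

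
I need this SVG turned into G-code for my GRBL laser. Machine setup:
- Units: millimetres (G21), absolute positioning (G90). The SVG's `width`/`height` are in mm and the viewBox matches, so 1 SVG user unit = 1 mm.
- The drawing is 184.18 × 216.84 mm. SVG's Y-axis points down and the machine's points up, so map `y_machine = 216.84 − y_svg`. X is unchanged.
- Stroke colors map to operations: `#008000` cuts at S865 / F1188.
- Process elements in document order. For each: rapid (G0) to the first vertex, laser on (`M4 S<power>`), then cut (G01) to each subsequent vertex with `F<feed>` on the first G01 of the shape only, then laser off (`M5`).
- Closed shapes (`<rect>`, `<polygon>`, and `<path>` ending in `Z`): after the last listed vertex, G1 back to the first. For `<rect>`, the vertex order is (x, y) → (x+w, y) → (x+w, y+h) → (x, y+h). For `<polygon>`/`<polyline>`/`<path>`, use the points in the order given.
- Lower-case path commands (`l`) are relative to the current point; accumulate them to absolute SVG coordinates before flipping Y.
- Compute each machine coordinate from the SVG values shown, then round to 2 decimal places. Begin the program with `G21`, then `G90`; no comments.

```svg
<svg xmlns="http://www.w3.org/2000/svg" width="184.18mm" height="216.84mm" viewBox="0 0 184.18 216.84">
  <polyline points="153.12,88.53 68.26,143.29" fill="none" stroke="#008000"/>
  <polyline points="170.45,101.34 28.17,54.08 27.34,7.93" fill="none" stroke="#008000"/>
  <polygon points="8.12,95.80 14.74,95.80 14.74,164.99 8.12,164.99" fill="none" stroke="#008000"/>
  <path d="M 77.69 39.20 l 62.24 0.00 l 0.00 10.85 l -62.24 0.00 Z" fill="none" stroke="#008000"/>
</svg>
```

1 u = 1 mm; y_m = 216.84 − y.

[1] `<polyline>` line segment, #008000→cut S865 F1188: (153.12,128.31) → (68.26,73.55)

[2] `<polyline>` open polyline, #008000→cut S865 F1188: (170.45,115.50) → (28.17,162.76) → (27.34,208.91)

[3] `<polygon>` rectangle, #008000→cut S865 F1188: (8.12,121.04) → (14.74,121.04) → (14.74,51.85) → (8.12,51.85) → (8.12,121.04) (closed)

[4] `<path>` rectangle, #008000→cut S865 F1188: (77.69,177.64) → (139.93,177.64) → (139.93,166.79) → (77.69,166.79) → (77.69,177.64) (closed)

G21
G90
G0 X153.12 Y128.31
M4 S865
G01 X68.26 Y73.55 F1188
M5
G0 X170.45 Y115.50
M4 S865
G01 X28.17 Y162.76 F1188
G01 X27.34 Y208.91
M5
G0 X8.12 Y121.04
M4 S865
G01 X14.74 Y121.04 F1188
G01 X14.74 Y51.85
G01 X8.12 Y51.85
G01 X8.12 Y121.04
M5
G0 X77.69 Y177.64
M4 S865
G01 X139.93 Y177.64 F1188
G01 X139.93 Y166.79
G01 X77.69 Y166.79
G01 X77.69 Y177.64
M5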